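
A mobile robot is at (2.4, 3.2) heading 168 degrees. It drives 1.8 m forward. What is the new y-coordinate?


y_new = y0 + d*sin(theta)
= 3.2 + 1.8*sin(168)
= 3.2 + 0.3742
= 3.5742


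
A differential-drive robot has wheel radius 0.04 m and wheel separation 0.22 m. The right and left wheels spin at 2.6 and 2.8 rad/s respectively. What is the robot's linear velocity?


vR = r*wR = 0.04*2.6 = 0.104 m/s
vL = r*wL = 0.04*2.8 = 0.112 m/s
v = (vR+vL)/2 = 0.108 m/s
omega = (vR-vL)/L = -0.0364 rad/s
linear velocity = 0.108 m/s


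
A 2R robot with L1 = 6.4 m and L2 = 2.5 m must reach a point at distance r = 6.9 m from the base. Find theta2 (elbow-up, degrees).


cos(theta2) = (r^2 - L1^2 - L2^2) / (2*L1*L2)
cos(theta2) = (47.61 - 40.96 - 6.25) / 32.0
cos(theta2) = 0.0125
theta2 = 89.2838 degrees


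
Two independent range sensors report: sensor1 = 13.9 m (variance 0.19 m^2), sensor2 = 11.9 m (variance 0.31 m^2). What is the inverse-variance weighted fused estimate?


w1 = (1/var1) / (1/var1 + 1/var2)
   = 5.2632 / (5.2632 + 3.2258) = 0.62
w2 = 1 - w1 = 0.38
fused = w1*s1 + w2*s2 = 8.618 + 4.522
= 13.14 m


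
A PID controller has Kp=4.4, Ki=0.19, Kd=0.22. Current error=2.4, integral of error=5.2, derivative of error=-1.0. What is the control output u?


u = Kp*e + Ki*int(e) + Kd*de/dt
= 4.4*2.4 + 0.19*5.2 + 0.22*(-1.0)
= 10.56 + 0.988 + -0.22
= 11.328


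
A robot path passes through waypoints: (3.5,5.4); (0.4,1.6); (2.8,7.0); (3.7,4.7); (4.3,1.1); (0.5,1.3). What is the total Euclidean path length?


Segment lengths:
  seg1 = sqrt((-3.1)^2 + (-3.8)^2) = 4.9041
  seg2 = sqrt((2.4)^2 + (5.4)^2) = 5.9093
  seg3 = sqrt((0.9)^2 + (-2.3)^2) = 2.4698
  seg4 = sqrt((0.6)^2 + (-3.6)^2) = 3.6497
  seg5 = sqrt((-3.8)^2 + (0.2)^2) = 3.8053
Total = 20.7381


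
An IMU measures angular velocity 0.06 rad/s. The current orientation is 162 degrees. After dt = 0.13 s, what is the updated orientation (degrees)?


delta_theta = w * dt = 0.06 * 0.13 = 0.0078 rad
= 0.4469 deg
theta_new = 162 + 0.4469 = 162.4469 deg


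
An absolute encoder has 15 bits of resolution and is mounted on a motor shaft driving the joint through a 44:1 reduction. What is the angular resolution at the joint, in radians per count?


counts = 2^15 = 32768
effective counts at joint = 32768 * 44 = 1441792
resolution = 2*pi / 1441792
= 4.3579e-06 rad/count


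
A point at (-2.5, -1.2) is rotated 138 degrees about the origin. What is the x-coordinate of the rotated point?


x' = x*cos(theta) - y*sin(theta)
cos(138 deg) = -0.7431, sin(138 deg) = 0.6691
x' = -2.5 * -0.7431 - -1.2 * 0.6691
= 1.8579 - -0.803
= 2.6608


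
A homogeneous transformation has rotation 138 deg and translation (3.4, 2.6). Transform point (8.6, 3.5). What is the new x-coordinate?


x' = cos(theta)*px - sin(theta)*py + tx
= -0.7431*8.6 - 0.6691*3.5 + 3.4
= -5.333


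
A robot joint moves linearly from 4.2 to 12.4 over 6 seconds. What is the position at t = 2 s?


s = t/T = 2/6 = 0.3333
p(t) = p0 + (pf-p0)*s
= 4.2 + (12.4 - 4.2) * 0.3333
= 6.9333


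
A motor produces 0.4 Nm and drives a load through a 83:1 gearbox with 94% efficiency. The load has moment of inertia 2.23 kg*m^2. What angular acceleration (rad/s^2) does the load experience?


tau_out = tau_motor * N * eta
= 0.4 * 83 * 0.94 = 31.208 Nm
alpha = tau_out / I = 31.208 / 2.23
= 13.9946 rad/s^2


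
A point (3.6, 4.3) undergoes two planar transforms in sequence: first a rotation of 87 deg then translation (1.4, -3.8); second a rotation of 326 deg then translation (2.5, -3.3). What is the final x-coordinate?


After transform 1:
x1 = cos(87)*3.6 - sin(87)*4.3 + 1.4 = -2.7057
y1 = sin(87)*3.6 + cos(87)*4.3 + -3.8 = 0.0201
After transform 2:
x2 = cos(326)*-2.7057 - sin(326)*0.0201 + 2.5
= 0.2681


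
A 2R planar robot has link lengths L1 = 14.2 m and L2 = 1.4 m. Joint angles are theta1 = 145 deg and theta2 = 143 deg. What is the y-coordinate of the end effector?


Convert angles to radians: theta1 = 2.5307, theta2 = 2.4958
y = L1*sin(theta1) + L2*sin(theta1+theta2)
y = 8.1448 + -1.3315
y = 6.8133


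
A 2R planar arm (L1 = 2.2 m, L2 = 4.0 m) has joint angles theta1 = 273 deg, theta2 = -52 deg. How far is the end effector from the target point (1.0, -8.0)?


End effector via forward kinematics:
x = L1*cos(t1) + L2*cos(t1+t2) = -2.9037
y = L1*sin(t1) + L2*sin(t1+t2) = -4.8212
Distance to target:
d = sqrt((1.0 - -2.9037)^2 + (-8.0 - -4.8212)^2)
= sqrt(15.2389 + 10.1046)
= 5.0342 m


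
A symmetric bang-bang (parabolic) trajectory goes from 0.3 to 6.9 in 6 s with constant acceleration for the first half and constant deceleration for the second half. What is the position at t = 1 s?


Symmetric rest-to-rest: each phase covers (pf-p0)/2 in time T/2. 0.5*a*(T/2)^2 = (pf-p0)/2 => a = 4*(pf-p0)/T^2
a = 4*(6.9-0.3)/6^2 = 0.7333
t = 1 is in the acceleration phase (t <= T/2).
p = p0 + 0.5*a*t^2 = 0.3 + 0.5*0.7333*1^2
= 0.6667


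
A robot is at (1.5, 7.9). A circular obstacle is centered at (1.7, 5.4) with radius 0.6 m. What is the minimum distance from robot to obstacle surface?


center_dist = sqrt((1.5-1.7)^2 + (7.9-5.4)^2)
= sqrt(0.04 + 6.25)
= 2.508
min_dist = center_dist - radius = 2.508 - 0.6 = 1.908 m


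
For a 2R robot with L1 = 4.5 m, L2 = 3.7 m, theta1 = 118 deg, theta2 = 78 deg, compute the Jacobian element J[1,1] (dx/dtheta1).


J[1,1] = -L1*sin(t1) - L2*sin(t1+t2)
= -4.5*sin(118) - 3.7*sin(196)
= -2.9534


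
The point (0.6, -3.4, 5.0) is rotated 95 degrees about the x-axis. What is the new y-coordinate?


Rotation about x-axis: y' = y*cos(theta) - z*sin(theta)
= -3.4 * -0.0872 - 5.0 * 0.9962
= -4.6846


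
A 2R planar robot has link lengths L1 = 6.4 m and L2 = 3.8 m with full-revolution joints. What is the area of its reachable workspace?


r_max = L1 + L2 = 10.2 m
r_min = |L1 - L2| = 2.6 m
Area = pi*(r_max^2 - r_min^2)
= pi*(104.04 - 6.76)
= pi * 97.28
= 305.6141 m^2


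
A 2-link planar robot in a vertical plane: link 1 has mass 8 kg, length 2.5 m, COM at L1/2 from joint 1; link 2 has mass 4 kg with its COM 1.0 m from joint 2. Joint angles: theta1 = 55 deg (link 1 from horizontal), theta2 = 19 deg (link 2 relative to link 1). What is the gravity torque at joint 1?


Horizontal distance from joint 1 to link-1 COM:
  x_c1 = (L1/2)*cos(t1) = 1.25 * 0.5736 = 0.717 m
Horizontal distance from joint 1 to link-2 COM:
  x_c2 = L1*cos(t1) + Lc2*cos(t1+t2)
       = 2.5*0.5736 + 1.0*0.2756 = 1.7096 m
tau1 = m1*g*x_c1 + m2*g*x_c2
     = 8*9.81*0.717 + 4*9.81*1.7096
     = 56.2678 + 67.0839
     = 123.3517 Nm


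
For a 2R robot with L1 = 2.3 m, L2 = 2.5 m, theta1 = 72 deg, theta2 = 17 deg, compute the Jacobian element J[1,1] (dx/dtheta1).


J[1,1] = -L1*sin(t1) - L2*sin(t1+t2)
= -2.3*sin(72) - 2.5*sin(89)
= -4.687


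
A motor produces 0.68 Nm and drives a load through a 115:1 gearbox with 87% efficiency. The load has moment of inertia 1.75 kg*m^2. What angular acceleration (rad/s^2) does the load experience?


tau_out = tau_motor * N * eta
= 0.68 * 115 * 0.87 = 68.034 Nm
alpha = tau_out / I = 68.034 / 1.75
= 38.8766 rad/s^2


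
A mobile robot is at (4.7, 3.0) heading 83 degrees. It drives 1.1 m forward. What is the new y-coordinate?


y_new = y0 + d*sin(theta)
= 3.0 + 1.1*sin(83)
= 3.0 + 1.0918
= 4.0918


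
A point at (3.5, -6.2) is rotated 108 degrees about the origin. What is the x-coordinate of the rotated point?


x' = x*cos(theta) - y*sin(theta)
cos(108 deg) = -0.309, sin(108 deg) = 0.9511
x' = 3.5 * -0.309 - -6.2 * 0.9511
= -1.0816 - -5.8966
= 4.815


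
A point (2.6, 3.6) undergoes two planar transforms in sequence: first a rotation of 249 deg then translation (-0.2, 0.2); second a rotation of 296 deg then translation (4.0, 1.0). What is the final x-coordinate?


After transform 1:
x1 = cos(249)*2.6 - sin(249)*3.6 + -0.2 = 2.2291
y1 = sin(249)*2.6 + cos(249)*3.6 + 0.2 = -3.5174
After transform 2:
x2 = cos(296)*2.2291 - sin(296)*-3.5174 + 4.0
= 1.8157


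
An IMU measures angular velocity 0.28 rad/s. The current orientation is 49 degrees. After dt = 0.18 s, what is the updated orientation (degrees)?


delta_theta = w * dt = 0.28 * 0.18 = 0.0504 rad
= 2.8877 deg
theta_new = 49 + 2.8877 = 51.8877 deg


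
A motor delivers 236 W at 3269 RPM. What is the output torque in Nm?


omega = 3269 * 2*pi/60 = 342.3289 rad/s
tau = P / omega = 236 / 342.3289
= 0.6894 Nm


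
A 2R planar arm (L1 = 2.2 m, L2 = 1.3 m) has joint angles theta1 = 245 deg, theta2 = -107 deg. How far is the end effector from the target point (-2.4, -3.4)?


End effector via forward kinematics:
x = L1*cos(t1) + L2*cos(t1+t2) = -1.8958
y = L1*sin(t1) + L2*sin(t1+t2) = -1.124
Distance to target:
d = sqrt((-2.4 - -1.8958)^2 + (-3.4 - -1.124)^2)
= sqrt(0.2542 + 5.1801)
= 2.3312 m


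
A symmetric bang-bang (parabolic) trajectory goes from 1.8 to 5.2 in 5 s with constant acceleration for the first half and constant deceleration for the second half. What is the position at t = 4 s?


Symmetric rest-to-rest: each phase covers (pf-p0)/2 in time T/2. 0.5*a*(T/2)^2 = (pf-p0)/2 => a = 4*(pf-p0)/T^2
a = 4*(5.2-1.8)/5^2 = 0.544
t = 4 is in the deceleration phase (t > T/2).
p = pf - 0.5*a*(T-t)^2 = 5.2 - 0.5*0.544*1^2
= 4.928


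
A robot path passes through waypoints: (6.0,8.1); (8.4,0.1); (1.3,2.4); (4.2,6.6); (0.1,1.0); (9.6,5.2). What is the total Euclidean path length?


Segment lengths:
  seg1 = sqrt((2.4)^2 + (-8.0)^2) = 8.3522
  seg2 = sqrt((-7.1)^2 + (2.3)^2) = 7.4632
  seg3 = sqrt((2.9)^2 + (4.2)^2) = 5.1039
  seg4 = sqrt((-4.1)^2 + (-5.6)^2) = 6.9405
  seg5 = sqrt((9.5)^2 + (4.2)^2) = 10.387
Total = 38.2469


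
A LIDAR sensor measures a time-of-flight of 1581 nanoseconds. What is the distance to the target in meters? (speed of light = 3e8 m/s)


tof = 1581 ns = 1.581e-06 s
dist = c * tof / 2
= 3e8 * 1.581e-06 / 2
= 237.15 m


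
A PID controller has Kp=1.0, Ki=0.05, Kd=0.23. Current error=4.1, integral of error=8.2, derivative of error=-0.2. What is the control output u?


u = Kp*e + Ki*int(e) + Kd*de/dt
= 1.0*4.1 + 0.05*8.2 + 0.23*(-0.2)
= 4.1 + 0.41 + -0.046
= 4.464


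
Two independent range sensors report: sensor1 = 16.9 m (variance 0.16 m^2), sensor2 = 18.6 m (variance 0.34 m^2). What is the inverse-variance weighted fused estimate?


w1 = (1/var1) / (1/var1 + 1/var2)
   = 6.25 / (6.25 + 2.9412) = 0.68
w2 = 1 - w1 = 0.32
fused = w1*s1 + w2*s2 = 11.492 + 5.952
= 17.444 m


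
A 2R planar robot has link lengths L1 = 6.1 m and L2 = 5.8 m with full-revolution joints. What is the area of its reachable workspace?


r_max = L1 + L2 = 11.9 m
r_min = |L1 - L2| = 0.3 m
Area = pi*(r_max^2 - r_min^2)
= pi*(141.61 - 0.09)
= pi * 141.52
= 444.5982 m^2


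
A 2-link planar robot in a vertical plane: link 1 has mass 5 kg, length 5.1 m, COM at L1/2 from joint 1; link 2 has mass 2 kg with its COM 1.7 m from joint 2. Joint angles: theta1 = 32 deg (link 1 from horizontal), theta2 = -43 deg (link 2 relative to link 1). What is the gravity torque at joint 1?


Horizontal distance from joint 1 to link-1 COM:
  x_c1 = (L1/2)*cos(t1) = 2.55 * 0.848 = 2.1625 m
Horizontal distance from joint 1 to link-2 COM:
  x_c2 = L1*cos(t1) + Lc2*cos(t1+t2)
       = 5.1*0.848 + 1.7*0.9816 = 5.9938 m
tau1 = m1*g*x_c1 + m2*g*x_c2
     = 5*9.81*2.1625 + 2*9.81*5.9938
     = 106.0717 + 117.5986
     = 223.6703 Nm


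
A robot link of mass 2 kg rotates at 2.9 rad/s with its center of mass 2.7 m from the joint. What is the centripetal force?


F = m * omega^2 * r
= 2 * 2.9^2 * 2.7
= 2 * 8.41 * 2.7
= 45.414 N


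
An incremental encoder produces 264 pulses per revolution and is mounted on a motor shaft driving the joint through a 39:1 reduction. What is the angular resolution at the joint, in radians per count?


counts per rev = 264
effective counts at joint = 264 * 39 = 10296
resolution = 2*pi / 10296
= 6.1025e-04 rad/count


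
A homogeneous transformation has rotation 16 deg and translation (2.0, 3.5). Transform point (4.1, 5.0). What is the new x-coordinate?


x' = cos(theta)*px - sin(theta)*py + tx
= 0.9613*4.1 - 0.2756*5.0 + 2.0
= 4.563


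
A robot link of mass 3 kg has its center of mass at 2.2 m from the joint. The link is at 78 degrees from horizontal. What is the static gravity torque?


tau = m*g*L*cos(angle)
= 3 * 9.81 * 2.2 * cos(78 deg)
= 3 * 9.81 * 2.2 * 0.2079
= 13.4615 Nm


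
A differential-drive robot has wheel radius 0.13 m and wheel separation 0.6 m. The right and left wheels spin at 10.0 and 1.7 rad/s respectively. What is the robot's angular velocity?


vR = r*wR = 0.13*10.0 = 1.3 m/s
vL = r*wL = 0.13*1.7 = 0.221 m/s
v = (vR+vL)/2 = 0.7605 m/s
omega = (vR-vL)/L = 1.7983 rad/s
angular velocity = 1.7983 rad/s


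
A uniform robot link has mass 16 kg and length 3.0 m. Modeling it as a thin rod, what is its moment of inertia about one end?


I = (1/3) * m * L^2
= (1/3) * 16 * 3.0^2
= 0.333333 * 16 * 9.0
= 48.0 kg*m^2


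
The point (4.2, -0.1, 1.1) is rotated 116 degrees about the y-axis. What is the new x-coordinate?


Rotation about y-axis: x' = x*cos(theta) + z*sin(theta)
= 4.2 * -0.4384 + 1.1 * 0.8988
= -0.8525


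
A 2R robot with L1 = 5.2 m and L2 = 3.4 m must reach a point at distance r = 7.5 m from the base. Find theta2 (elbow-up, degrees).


cos(theta2) = (r^2 - L1^2 - L2^2) / (2*L1*L2)
cos(theta2) = (56.25 - 27.04 - 11.56) / 35.36
cos(theta2) = 0.499152
theta2 = 60.0561 degrees


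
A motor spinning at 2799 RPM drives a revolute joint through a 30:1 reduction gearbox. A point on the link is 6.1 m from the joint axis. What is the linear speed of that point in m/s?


omega_motor = 2799 * 2*pi/60 = 293.1106 rad/s
omega_joint = omega_motor / 30 = 9.7704 rad/s
v = omega_joint * r = 9.7704 * 6.1
= 59.5992 m/s


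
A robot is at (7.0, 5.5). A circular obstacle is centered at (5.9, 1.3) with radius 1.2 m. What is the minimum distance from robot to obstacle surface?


center_dist = sqrt((7.0-5.9)^2 + (5.5-1.3)^2)
= sqrt(1.21 + 17.64)
= 4.3417
min_dist = center_dist - radius = 4.3417 - 1.2 = 3.1417 m


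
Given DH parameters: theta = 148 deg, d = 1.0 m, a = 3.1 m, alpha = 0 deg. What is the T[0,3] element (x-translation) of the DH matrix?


T[0,3] = a * cos(theta)
= 3.1 * cos(148 deg)
= 3.1 * -0.848
= -2.6289


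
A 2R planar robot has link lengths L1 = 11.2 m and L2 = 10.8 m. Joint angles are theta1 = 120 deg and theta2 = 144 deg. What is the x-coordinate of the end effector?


Convert angles to radians: theta1 = 2.0944, theta2 = 2.5133
x = L1*cos(theta1) + L2*cos(theta1+theta2)
x = -5.6 + -1.1289
x = -6.7289


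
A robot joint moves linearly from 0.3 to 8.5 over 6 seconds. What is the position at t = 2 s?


s = t/T = 2/6 = 0.3333
p(t) = p0 + (pf-p0)*s
= 0.3 + (8.5 - 0.3) * 0.3333
= 3.0333


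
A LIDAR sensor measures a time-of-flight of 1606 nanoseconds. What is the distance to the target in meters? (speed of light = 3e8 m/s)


tof = 1606 ns = 1.606e-06 s
dist = c * tof / 2
= 3e8 * 1.606e-06 / 2
= 240.9 m


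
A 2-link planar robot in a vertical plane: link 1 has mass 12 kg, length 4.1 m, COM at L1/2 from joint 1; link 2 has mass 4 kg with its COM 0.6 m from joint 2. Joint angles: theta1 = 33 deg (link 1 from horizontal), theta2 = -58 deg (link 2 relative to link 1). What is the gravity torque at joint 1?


Horizontal distance from joint 1 to link-1 COM:
  x_c1 = (L1/2)*cos(t1) = 2.05 * 0.8387 = 1.7193 m
Horizontal distance from joint 1 to link-2 COM:
  x_c2 = L1*cos(t1) + Lc2*cos(t1+t2)
       = 4.1*0.8387 + 0.6*0.9063 = 3.9823 m
tau1 = m1*g*x_c1 + m2*g*x_c2
     = 12*9.81*1.7193 + 4*9.81*3.9823
     = 202.393 + 156.2668
     = 358.6598 Nm


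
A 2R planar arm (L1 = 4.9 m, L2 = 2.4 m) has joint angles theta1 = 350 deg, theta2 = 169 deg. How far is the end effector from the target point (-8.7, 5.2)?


End effector via forward kinematics:
x = L1*cos(t1) + L2*cos(t1+t2) = 2.585
y = L1*sin(t1) + L2*sin(t1+t2) = 0.0092
Distance to target:
d = sqrt((-8.7 - 2.585)^2 + (5.2 - 0.0092)^2)
= sqrt(127.3504 + 26.9443)
= 12.4215 m


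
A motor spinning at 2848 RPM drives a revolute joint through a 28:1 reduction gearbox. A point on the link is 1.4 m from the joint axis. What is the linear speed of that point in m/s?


omega_motor = 2848 * 2*pi/60 = 298.2419 rad/s
omega_joint = omega_motor / 28 = 10.6515 rad/s
v = omega_joint * r = 10.6515 * 1.4
= 14.9121 m/s


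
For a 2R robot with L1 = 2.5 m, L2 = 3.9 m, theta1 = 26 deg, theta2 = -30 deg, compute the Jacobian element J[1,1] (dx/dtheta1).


J[1,1] = -L1*sin(t1) - L2*sin(t1+t2)
= -2.5*sin(26) - 3.9*sin(-4)
= -0.8239


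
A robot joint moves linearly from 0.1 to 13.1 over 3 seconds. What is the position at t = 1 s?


s = t/T = 1/3 = 0.3333
p(t) = p0 + (pf-p0)*s
= 0.1 + (13.1 - 0.1) * 0.3333
= 4.4333


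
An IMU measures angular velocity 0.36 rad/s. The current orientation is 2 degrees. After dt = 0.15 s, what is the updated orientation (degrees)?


delta_theta = w * dt = 0.36 * 0.15 = 0.054 rad
= 3.094 deg
theta_new = 2 + 3.094 = 5.094 deg


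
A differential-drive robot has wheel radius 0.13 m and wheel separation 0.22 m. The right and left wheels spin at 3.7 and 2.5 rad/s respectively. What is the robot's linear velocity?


vR = r*wR = 0.13*3.7 = 0.481 m/s
vL = r*wL = 0.13*2.5 = 0.325 m/s
v = (vR+vL)/2 = 0.403 m/s
omega = (vR-vL)/L = 0.7091 rad/s
linear velocity = 0.403 m/s


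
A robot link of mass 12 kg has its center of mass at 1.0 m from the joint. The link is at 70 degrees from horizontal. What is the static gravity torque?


tau = m*g*L*cos(angle)
= 12 * 9.81 * 1.0 * cos(70 deg)
= 12 * 9.81 * 1.0 * 0.342
= 40.2626 Nm


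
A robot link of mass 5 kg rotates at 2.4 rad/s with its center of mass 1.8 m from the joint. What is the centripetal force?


F = m * omega^2 * r
= 5 * 2.4^2 * 1.8
= 5 * 5.76 * 1.8
= 51.84 N


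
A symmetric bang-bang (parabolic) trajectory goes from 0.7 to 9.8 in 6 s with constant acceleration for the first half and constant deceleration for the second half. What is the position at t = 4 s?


Symmetric rest-to-rest: each phase covers (pf-p0)/2 in time T/2. 0.5*a*(T/2)^2 = (pf-p0)/2 => a = 4*(pf-p0)/T^2
a = 4*(9.8-0.7)/6^2 = 1.0111
t = 4 is in the deceleration phase (t > T/2).
p = pf - 0.5*a*(T-t)^2 = 9.8 - 0.5*1.0111*2^2
= 7.7778


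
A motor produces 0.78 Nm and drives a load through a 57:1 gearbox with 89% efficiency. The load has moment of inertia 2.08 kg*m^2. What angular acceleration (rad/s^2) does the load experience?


tau_out = tau_motor * N * eta
= 0.78 * 57 * 0.89 = 39.5694 Nm
alpha = tau_out / I = 39.5694 / 2.08
= 19.0237 rad/s^2


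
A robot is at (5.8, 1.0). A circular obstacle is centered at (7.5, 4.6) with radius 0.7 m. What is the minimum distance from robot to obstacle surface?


center_dist = sqrt((5.8-7.5)^2 + (1.0-4.6)^2)
= sqrt(2.89 + 12.96)
= 3.9812
min_dist = center_dist - radius = 3.9812 - 0.7 = 3.2812 m


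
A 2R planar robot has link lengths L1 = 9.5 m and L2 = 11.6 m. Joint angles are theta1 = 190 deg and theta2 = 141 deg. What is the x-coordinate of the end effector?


Convert angles to radians: theta1 = 3.3161, theta2 = 2.4609
x = L1*cos(theta1) + L2*cos(theta1+theta2)
x = -9.3557 + 10.1456
x = 0.7899


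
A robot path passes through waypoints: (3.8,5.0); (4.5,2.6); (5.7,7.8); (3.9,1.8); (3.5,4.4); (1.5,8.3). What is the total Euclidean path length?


Segment lengths:
  seg1 = sqrt((0.7)^2 + (-2.4)^2) = 2.5
  seg2 = sqrt((1.2)^2 + (5.2)^2) = 5.3367
  seg3 = sqrt((-1.8)^2 + (-6.0)^2) = 6.2642
  seg4 = sqrt((-0.4)^2 + (2.6)^2) = 2.6306
  seg5 = sqrt((-2.0)^2 + (3.9)^2) = 4.3829
Total = 21.1144


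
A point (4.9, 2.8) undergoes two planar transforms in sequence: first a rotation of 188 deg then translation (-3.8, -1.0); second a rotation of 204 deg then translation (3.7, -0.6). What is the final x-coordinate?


After transform 1:
x1 = cos(188)*4.9 - sin(188)*2.8 + -3.8 = -8.2626
y1 = sin(188)*4.9 + cos(188)*2.8 + -1.0 = -4.4547
After transform 2:
x2 = cos(204)*-8.2626 - sin(204)*-4.4547 + 3.7
= 9.4364


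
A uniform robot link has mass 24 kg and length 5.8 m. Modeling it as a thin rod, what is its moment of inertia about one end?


I = (1/3) * m * L^2
= (1/3) * 24 * 5.8^2
= 0.333333 * 24 * 33.64
= 269.12 kg*m^2


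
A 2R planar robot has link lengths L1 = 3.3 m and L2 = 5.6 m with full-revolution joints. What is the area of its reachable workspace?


r_max = L1 + L2 = 8.9 m
r_min = |L1 - L2| = 2.3 m
Area = pi*(r_max^2 - r_min^2)
= pi*(79.21 - 5.29)
= pi * 73.92
= 232.2265 m^2


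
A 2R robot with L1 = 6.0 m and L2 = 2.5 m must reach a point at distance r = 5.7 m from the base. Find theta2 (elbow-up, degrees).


cos(theta2) = (r^2 - L1^2 - L2^2) / (2*L1*L2)
cos(theta2) = (32.49 - 36.0 - 6.25) / 30.0
cos(theta2) = -0.325333
theta2 = 108.9858 degrees


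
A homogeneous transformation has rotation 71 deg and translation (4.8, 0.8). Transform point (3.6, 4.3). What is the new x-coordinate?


x' = cos(theta)*px - sin(theta)*py + tx
= 0.3256*3.6 - 0.9455*4.3 + 4.8
= 1.9063


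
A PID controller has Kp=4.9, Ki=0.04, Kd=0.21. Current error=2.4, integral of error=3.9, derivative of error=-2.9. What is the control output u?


u = Kp*e + Ki*int(e) + Kd*de/dt
= 4.9*2.4 + 0.04*3.9 + 0.21*(-2.9)
= 11.76 + 0.156 + -0.609
= 11.307


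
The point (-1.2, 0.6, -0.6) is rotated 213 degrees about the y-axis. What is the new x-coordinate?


Rotation about y-axis: x' = x*cos(theta) + z*sin(theta)
= -1.2 * -0.8387 + -0.6 * -0.5446
= 1.3332


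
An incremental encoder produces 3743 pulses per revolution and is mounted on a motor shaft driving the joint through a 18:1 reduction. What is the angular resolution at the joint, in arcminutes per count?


counts per rev = 3743
effective counts at joint = 3743 * 18 = 67374
resolution = 360*60 / 67374
= 0.3206 arcmin/count


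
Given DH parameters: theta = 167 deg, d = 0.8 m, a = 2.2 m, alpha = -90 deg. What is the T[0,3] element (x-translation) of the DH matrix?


T[0,3] = a * cos(theta)
= 2.2 * cos(167 deg)
= 2.2 * -0.9744
= -2.1436


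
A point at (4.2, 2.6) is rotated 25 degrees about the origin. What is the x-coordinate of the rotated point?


x' = x*cos(theta) - y*sin(theta)
cos(25 deg) = 0.9063, sin(25 deg) = 0.4226
x' = 4.2 * 0.9063 - 2.6 * 0.4226
= 3.8065 - 1.0988
= 2.7077


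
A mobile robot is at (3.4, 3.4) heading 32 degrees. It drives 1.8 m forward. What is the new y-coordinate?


y_new = y0 + d*sin(theta)
= 3.4 + 1.8*sin(32)
= 3.4 + 0.9539
= 4.3539


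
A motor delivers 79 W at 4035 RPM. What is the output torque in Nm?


omega = 4035 * 2*pi/60 = 422.5442 rad/s
tau = P / omega = 79 / 422.5442
= 0.187 Nm


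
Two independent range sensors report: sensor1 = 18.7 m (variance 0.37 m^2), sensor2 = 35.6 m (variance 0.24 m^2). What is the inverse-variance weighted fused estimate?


w1 = (1/var1) / (1/var1 + 1/var2)
   = 2.7027 / (2.7027 + 4.1667) = 0.3934
w2 = 1 - w1 = 0.6066
fused = w1*s1 + w2*s2 = 7.3574 + 21.5934
= 28.9508 m


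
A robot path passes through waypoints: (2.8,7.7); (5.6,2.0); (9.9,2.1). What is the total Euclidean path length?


Segment lengths:
  seg1 = sqrt((2.8)^2 + (-5.7)^2) = 6.3506
  seg2 = sqrt((4.3)^2 + (0.1)^2) = 4.3012
Total = 10.6518


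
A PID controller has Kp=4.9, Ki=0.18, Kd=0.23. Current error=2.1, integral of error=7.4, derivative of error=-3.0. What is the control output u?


u = Kp*e + Ki*int(e) + Kd*de/dt
= 4.9*2.1 + 0.18*7.4 + 0.23*(-3.0)
= 10.29 + 1.332 + -0.69
= 10.932


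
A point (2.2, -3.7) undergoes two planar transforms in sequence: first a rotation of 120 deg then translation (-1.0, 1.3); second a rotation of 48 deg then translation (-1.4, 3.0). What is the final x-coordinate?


After transform 1:
x1 = cos(120)*2.2 - sin(120)*-3.7 + -1.0 = 1.1043
y1 = sin(120)*2.2 + cos(120)*-3.7 + 1.3 = 5.0553
After transform 2:
x2 = cos(48)*1.1043 - sin(48)*5.0553 + -1.4
= -4.4179


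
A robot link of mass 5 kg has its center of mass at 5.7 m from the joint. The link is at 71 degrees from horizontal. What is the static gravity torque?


tau = m*g*L*cos(angle)
= 5 * 9.81 * 5.7 * cos(71 deg)
= 5 * 9.81 * 5.7 * 0.3256
= 91.024 Nm


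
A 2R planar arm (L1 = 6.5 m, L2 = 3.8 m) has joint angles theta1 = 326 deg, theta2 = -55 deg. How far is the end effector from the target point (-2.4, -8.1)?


End effector via forward kinematics:
x = L1*cos(t1) + L2*cos(t1+t2) = 5.4551
y = L1*sin(t1) + L2*sin(t1+t2) = -7.4342
Distance to target:
d = sqrt((-2.4 - 5.4551)^2 + (-8.1 - -7.4342)^2)
= sqrt(61.702 + 0.4433)
= 7.8832 m


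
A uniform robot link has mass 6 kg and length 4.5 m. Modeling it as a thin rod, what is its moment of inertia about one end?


I = (1/3) * m * L^2
= (1/3) * 6 * 4.5^2
= 0.333333 * 6 * 20.25
= 40.5 kg*m^2


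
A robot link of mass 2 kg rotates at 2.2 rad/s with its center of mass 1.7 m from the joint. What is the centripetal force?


F = m * omega^2 * r
= 2 * 2.2^2 * 1.7
= 2 * 4.84 * 1.7
= 16.456 N


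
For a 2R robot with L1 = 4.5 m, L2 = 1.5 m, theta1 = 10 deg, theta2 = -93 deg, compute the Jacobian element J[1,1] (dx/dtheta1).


J[1,1] = -L1*sin(t1) - L2*sin(t1+t2)
= -4.5*sin(10) - 1.5*sin(-83)
= 0.7074


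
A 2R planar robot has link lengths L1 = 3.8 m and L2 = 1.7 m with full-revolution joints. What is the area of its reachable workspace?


r_max = L1 + L2 = 5.5 m
r_min = |L1 - L2| = 2.1 m
Area = pi*(r_max^2 - r_min^2)
= pi*(30.25 - 4.41)
= pi * 25.84
= 81.1788 m^2


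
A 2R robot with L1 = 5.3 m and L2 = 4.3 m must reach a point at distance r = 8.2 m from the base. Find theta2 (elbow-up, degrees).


cos(theta2) = (r^2 - L1^2 - L2^2) / (2*L1*L2)
cos(theta2) = (67.24 - 28.09 - 18.49) / 45.58
cos(theta2) = 0.453269
theta2 = 63.0464 degrees


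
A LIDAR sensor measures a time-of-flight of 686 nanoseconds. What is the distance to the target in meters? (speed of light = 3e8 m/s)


tof = 686 ns = 6.86e-07 s
dist = c * tof / 2
= 3e8 * 6.86e-07 / 2
= 102.9 m


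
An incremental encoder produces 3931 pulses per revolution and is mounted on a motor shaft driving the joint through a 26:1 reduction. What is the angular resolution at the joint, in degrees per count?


counts per rev = 3931
effective counts at joint = 3931 * 26 = 102206
resolution = 360 / 102206
= 0.0035 deg/count


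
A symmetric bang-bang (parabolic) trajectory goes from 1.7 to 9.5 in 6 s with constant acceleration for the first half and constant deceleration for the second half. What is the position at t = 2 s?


Symmetric rest-to-rest: each phase covers (pf-p0)/2 in time T/2. 0.5*a*(T/2)^2 = (pf-p0)/2 => a = 4*(pf-p0)/T^2
a = 4*(9.5-1.7)/6^2 = 0.8667
t = 2 is in the acceleration phase (t <= T/2).
p = p0 + 0.5*a*t^2 = 1.7 + 0.5*0.8667*2^2
= 3.4333


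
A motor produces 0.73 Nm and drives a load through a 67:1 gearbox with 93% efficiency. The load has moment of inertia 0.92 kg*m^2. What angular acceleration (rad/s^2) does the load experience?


tau_out = tau_motor * N * eta
= 0.73 * 67 * 0.93 = 45.4863 Nm
alpha = tau_out / I = 45.4863 / 0.92
= 49.4416 rad/s^2


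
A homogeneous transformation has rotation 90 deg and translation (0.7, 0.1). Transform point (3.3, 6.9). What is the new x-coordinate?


x' = cos(theta)*px - sin(theta)*py + tx
= 0.0*3.3 - 1.0*6.9 + 0.7
= -6.2


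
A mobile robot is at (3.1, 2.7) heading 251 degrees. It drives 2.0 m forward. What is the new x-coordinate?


x_new = x0 + d*cos(theta)
= 3.1 + 2.0*cos(251)
= 3.1 + -0.6511
= 2.4489


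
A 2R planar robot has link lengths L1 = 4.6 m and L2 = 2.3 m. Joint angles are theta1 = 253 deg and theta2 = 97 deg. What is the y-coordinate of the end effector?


Convert angles to radians: theta1 = 4.4157, theta2 = 1.693
y = L1*sin(theta1) + L2*sin(theta1+theta2)
y = -4.399 + -0.3994
y = -4.7984


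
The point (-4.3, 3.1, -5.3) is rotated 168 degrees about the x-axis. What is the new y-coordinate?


Rotation about x-axis: y' = y*cos(theta) - z*sin(theta)
= 3.1 * -0.9781 - -5.3 * 0.2079
= -1.9303


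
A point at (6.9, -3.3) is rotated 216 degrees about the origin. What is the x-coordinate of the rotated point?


x' = x*cos(theta) - y*sin(theta)
cos(216 deg) = -0.809, sin(216 deg) = -0.5878
x' = 6.9 * -0.809 - -3.3 * -0.5878
= -5.5822 - 1.9397
= -7.5219


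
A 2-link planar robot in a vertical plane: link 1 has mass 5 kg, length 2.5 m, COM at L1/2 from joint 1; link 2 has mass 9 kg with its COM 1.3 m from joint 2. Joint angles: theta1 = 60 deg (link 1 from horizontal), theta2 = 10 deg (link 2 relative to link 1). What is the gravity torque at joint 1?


Horizontal distance from joint 1 to link-1 COM:
  x_c1 = (L1/2)*cos(t1) = 1.25 * 0.5 = 0.625 m
Horizontal distance from joint 1 to link-2 COM:
  x_c2 = L1*cos(t1) + Lc2*cos(t1+t2)
       = 2.5*0.5 + 1.3*0.342 = 1.6946 m
tau1 = m1*g*x_c1 + m2*g*x_c2
     = 5*9.81*0.625 + 9*9.81*1.6946
     = 30.6563 + 149.6185
     = 180.2748 Nm


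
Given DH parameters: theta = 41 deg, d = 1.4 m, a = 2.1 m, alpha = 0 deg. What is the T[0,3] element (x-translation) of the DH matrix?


T[0,3] = a * cos(theta)
= 2.1 * cos(41 deg)
= 2.1 * 0.7547
= 1.5849


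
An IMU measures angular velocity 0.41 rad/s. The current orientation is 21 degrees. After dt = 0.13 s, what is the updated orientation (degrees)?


delta_theta = w * dt = 0.41 * 0.13 = 0.0533 rad
= 3.0539 deg
theta_new = 21 + 3.0539 = 24.0539 deg


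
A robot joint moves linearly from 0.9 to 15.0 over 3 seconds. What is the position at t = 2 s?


s = t/T = 2/3 = 0.6667
p(t) = p0 + (pf-p0)*s
= 0.9 + (15.0 - 0.9) * 0.6667
= 10.3


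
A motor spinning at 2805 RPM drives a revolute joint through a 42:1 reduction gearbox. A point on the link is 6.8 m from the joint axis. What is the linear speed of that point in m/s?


omega_motor = 2805 * 2*pi/60 = 293.7389 rad/s
omega_joint = omega_motor / 42 = 6.9938 rad/s
v = omega_joint * r = 6.9938 * 6.8
= 47.5577 m/s


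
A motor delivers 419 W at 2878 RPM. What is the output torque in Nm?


omega = 2878 * 2*pi/60 = 301.3835 rad/s
tau = P / omega = 419 / 301.3835
= 1.3903 Nm


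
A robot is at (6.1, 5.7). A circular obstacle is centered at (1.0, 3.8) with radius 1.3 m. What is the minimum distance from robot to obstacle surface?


center_dist = sqrt((6.1-1.0)^2 + (5.7-3.8)^2)
= sqrt(26.01 + 3.61)
= 5.4424
min_dist = center_dist - radius = 5.4424 - 1.3 = 4.1424 m


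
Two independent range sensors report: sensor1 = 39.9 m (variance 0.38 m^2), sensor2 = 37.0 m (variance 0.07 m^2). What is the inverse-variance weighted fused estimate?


w1 = (1/var1) / (1/var1 + 1/var2)
   = 2.6316 / (2.6316 + 14.2857) = 0.1556
w2 = 1 - w1 = 0.8444
fused = w1*s1 + w2*s2 = 6.2067 + 31.2444
= 37.4511 m


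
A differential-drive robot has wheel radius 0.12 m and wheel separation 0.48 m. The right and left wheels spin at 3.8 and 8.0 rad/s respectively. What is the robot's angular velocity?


vR = r*wR = 0.12*3.8 = 0.456 m/s
vL = r*wL = 0.12*8.0 = 0.96 m/s
v = (vR+vL)/2 = 0.708 m/s
omega = (vR-vL)/L = -1.05 rad/s
angular velocity = -1.05 rad/s


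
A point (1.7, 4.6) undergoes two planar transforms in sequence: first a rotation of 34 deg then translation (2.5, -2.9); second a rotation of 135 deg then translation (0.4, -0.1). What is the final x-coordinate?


After transform 1:
x1 = cos(34)*1.7 - sin(34)*4.6 + 2.5 = 1.3371
y1 = sin(34)*1.7 + cos(34)*4.6 + -2.9 = 1.8642
After transform 2:
x2 = cos(135)*1.3371 - sin(135)*1.8642 + 0.4
= -1.8636


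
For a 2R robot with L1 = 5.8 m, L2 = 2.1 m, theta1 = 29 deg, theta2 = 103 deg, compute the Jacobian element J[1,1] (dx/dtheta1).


J[1,1] = -L1*sin(t1) - L2*sin(t1+t2)
= -5.8*sin(29) - 2.1*sin(132)
= -4.3725


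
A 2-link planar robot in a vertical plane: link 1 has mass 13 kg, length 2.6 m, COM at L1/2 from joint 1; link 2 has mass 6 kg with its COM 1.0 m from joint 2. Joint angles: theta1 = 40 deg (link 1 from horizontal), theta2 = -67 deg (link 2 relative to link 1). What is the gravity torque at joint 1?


Horizontal distance from joint 1 to link-1 COM:
  x_c1 = (L1/2)*cos(t1) = 1.3 * 0.766 = 0.9959 m
Horizontal distance from joint 1 to link-2 COM:
  x_c2 = L1*cos(t1) + Lc2*cos(t1+t2)
       = 2.6*0.766 + 1.0*0.891 = 2.8827 m
tau1 = m1*g*x_c1 + m2*g*x_c2
     = 13*9.81*0.9959 + 6*9.81*2.8827
     = 127.0017 + 169.677
     = 296.6788 Nm


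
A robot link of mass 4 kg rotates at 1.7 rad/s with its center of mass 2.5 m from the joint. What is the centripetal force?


F = m * omega^2 * r
= 4 * 1.7^2 * 2.5
= 4 * 2.89 * 2.5
= 28.9 N


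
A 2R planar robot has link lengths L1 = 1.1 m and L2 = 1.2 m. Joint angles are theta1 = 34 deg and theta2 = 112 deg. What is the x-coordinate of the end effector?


Convert angles to radians: theta1 = 0.5934, theta2 = 1.9548
x = L1*cos(theta1) + L2*cos(theta1+theta2)
x = 0.9119 + -0.9948
x = -0.0829


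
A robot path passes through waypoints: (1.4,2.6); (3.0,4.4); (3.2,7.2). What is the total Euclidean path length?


Segment lengths:
  seg1 = sqrt((1.6)^2 + (1.8)^2) = 2.4083
  seg2 = sqrt((0.2)^2 + (2.8)^2) = 2.8071
Total = 5.2155


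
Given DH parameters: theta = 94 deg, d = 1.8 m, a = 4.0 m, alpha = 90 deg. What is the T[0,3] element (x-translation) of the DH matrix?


T[0,3] = a * cos(theta)
= 4.0 * cos(94 deg)
= 4.0 * -0.0698
= -0.279


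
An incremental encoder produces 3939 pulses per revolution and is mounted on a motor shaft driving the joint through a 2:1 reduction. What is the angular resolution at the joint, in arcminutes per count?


counts per rev = 3939
effective counts at joint = 3939 * 2 = 7878
resolution = 360*60 / 7878
= 2.7418 arcmin/count


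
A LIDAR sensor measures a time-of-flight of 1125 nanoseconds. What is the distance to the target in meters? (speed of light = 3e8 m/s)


tof = 1125 ns = 1.125e-06 s
dist = c * tof / 2
= 3e8 * 1.125e-06 / 2
= 168.75 m


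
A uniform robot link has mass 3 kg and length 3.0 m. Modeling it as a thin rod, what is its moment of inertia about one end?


I = (1/3) * m * L^2
= (1/3) * 3 * 3.0^2
= 0.333333 * 3 * 9.0
= 9.0 kg*m^2


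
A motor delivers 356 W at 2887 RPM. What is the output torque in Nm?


omega = 2887 * 2*pi/60 = 302.3259 rad/s
tau = P / omega = 356 / 302.3259
= 1.1775 Nm


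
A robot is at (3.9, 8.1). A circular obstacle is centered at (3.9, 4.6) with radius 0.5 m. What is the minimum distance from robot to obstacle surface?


center_dist = sqrt((3.9-3.9)^2 + (8.1-4.6)^2)
= sqrt(0.0 + 12.25)
= 3.5
min_dist = center_dist - radius = 3.5 - 0.5 = 3.0 m


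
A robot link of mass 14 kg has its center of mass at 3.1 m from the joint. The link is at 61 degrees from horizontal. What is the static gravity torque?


tau = m*g*L*cos(angle)
= 14 * 9.81 * 3.1 * cos(61 deg)
= 14 * 9.81 * 3.1 * 0.4848
= 206.4096 Nm


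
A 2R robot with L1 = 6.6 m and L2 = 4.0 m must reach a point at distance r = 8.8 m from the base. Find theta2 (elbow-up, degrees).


cos(theta2) = (r^2 - L1^2 - L2^2) / (2*L1*L2)
cos(theta2) = (77.44 - 43.56 - 16.0) / 52.8
cos(theta2) = 0.338636
theta2 = 70.2062 degrees


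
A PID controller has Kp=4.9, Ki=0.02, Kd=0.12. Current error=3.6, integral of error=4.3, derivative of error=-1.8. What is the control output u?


u = Kp*e + Ki*int(e) + Kd*de/dt
= 4.9*3.6 + 0.02*4.3 + 0.12*(-1.8)
= 17.64 + 0.086 + -0.216
= 17.51


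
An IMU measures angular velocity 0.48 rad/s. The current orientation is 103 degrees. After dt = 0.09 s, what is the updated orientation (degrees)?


delta_theta = w * dt = 0.48 * 0.09 = 0.0432 rad
= 2.4752 deg
theta_new = 103 + 2.4752 = 105.4752 deg


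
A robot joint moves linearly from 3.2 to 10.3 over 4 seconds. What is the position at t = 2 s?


s = t/T = 2/4 = 0.5
p(t) = p0 + (pf-p0)*s
= 3.2 + (10.3 - 3.2) * 0.5
= 6.75


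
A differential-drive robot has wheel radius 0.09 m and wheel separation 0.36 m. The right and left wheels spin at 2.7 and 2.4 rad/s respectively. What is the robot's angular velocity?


vR = r*wR = 0.09*2.7 = 0.243 m/s
vL = r*wL = 0.09*2.4 = 0.216 m/s
v = (vR+vL)/2 = 0.2295 m/s
omega = (vR-vL)/L = 0.075 rad/s
angular velocity = 0.075 rad/s


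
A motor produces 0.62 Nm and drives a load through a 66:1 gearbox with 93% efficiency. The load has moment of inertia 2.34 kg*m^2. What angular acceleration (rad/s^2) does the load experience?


tau_out = tau_motor * N * eta
= 0.62 * 66 * 0.93 = 38.0556 Nm
alpha = tau_out / I = 38.0556 / 2.34
= 16.2631 rad/s^2


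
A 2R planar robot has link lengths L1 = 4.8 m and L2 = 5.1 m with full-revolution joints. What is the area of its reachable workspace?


r_max = L1 + L2 = 9.9 m
r_min = |L1 - L2| = 0.3 m
Area = pi*(r_max^2 - r_min^2)
= pi*(98.01 - 0.09)
= pi * 97.92
= 307.6248 m^2


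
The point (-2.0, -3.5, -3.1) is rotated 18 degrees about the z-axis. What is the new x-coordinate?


Rotation about z-axis: x' = x*cos(theta) - y*sin(theta)
= -2.0 * 0.9511 - -3.5 * 0.309
= -0.8206


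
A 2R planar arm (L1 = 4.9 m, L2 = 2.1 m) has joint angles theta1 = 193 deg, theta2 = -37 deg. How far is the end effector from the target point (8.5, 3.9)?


End effector via forward kinematics:
x = L1*cos(t1) + L2*cos(t1+t2) = -6.6929
y = L1*sin(t1) + L2*sin(t1+t2) = -0.2481
Distance to target:
d = sqrt((8.5 - -6.6929)^2 + (3.9 - -0.2481)^2)
= sqrt(230.823 + 17.2068)
= 15.749 m


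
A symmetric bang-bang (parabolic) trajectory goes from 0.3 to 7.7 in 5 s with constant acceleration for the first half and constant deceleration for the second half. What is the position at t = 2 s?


Symmetric rest-to-rest: each phase covers (pf-p0)/2 in time T/2. 0.5*a*(T/2)^2 = (pf-p0)/2 => a = 4*(pf-p0)/T^2
a = 4*(7.7-0.3)/5^2 = 1.184
t = 2 is in the acceleration phase (t <= T/2).
p = p0 + 0.5*a*t^2 = 0.3 + 0.5*1.184*2^2
= 2.668


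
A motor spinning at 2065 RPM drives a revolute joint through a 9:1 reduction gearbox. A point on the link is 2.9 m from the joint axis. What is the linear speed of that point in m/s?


omega_motor = 2065 * 2*pi/60 = 216.2463 rad/s
omega_joint = omega_motor / 9 = 24.0274 rad/s
v = omega_joint * r = 24.0274 * 2.9
= 69.6794 m/s


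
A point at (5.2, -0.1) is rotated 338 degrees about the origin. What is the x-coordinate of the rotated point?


x' = x*cos(theta) - y*sin(theta)
cos(338 deg) = 0.9272, sin(338 deg) = -0.3746
x' = 5.2 * 0.9272 - -0.1 * -0.3746
= 4.8214 - 0.0375
= 4.7839


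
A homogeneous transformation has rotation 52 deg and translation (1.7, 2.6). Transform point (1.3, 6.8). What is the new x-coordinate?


x' = cos(theta)*px - sin(theta)*py + tx
= 0.6157*1.3 - 0.788*6.8 + 1.7
= -2.8581


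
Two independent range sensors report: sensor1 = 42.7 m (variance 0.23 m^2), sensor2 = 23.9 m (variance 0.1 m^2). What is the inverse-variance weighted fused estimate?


w1 = (1/var1) / (1/var1 + 1/var2)
   = 4.3478 / (4.3478 + 10.0) = 0.303
w2 = 1 - w1 = 0.697
fused = w1*s1 + w2*s2 = 12.9394 + 16.6576
= 29.597 m


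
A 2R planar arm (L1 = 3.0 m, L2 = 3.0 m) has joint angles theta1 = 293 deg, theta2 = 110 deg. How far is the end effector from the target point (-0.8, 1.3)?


End effector via forward kinematics:
x = L1*cos(t1) + L2*cos(t1+t2) = 3.3663
y = L1*sin(t1) + L2*sin(t1+t2) = -0.7155
Distance to target:
d = sqrt((-0.8 - 3.3663)^2 + (1.3 - -0.7155)^2)
= sqrt(17.3577 + 4.0623)
= 4.6282 m


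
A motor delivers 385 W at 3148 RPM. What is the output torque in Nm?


omega = 3148 * 2*pi/60 = 329.6578 rad/s
tau = P / omega = 385 / 329.6578
= 1.1679 Nm


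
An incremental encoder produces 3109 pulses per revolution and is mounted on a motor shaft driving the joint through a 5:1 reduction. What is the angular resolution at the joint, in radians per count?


counts per rev = 3109
effective counts at joint = 3109 * 5 = 15545
resolution = 2*pi / 15545
= 4.0419e-04 rad/count
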